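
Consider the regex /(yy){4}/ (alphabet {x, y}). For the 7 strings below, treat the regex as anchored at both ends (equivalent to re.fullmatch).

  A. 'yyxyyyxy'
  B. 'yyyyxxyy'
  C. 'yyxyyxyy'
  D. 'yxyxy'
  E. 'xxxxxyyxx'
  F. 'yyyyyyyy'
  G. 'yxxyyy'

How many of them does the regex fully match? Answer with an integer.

1

A → no match — must end with 'yy'
B → no match
C → no match
D → no match — must start with 'yy'
E → no match — must start with 'yy'
F → match
G → no match — must start with 'yy'
Total matched: 1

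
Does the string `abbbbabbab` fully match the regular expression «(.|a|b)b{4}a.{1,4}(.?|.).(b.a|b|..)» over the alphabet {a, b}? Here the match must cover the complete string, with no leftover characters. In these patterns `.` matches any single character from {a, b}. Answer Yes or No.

Yes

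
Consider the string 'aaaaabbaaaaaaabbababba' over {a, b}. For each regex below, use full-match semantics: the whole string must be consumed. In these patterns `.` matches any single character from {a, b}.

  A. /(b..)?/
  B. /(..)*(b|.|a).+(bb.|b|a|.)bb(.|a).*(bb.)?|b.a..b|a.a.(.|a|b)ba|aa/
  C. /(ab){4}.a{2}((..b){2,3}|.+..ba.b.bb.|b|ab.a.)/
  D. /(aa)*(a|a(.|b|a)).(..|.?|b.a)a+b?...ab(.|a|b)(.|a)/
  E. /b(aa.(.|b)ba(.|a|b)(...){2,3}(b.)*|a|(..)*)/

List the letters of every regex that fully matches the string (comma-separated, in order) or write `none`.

A → no match
B → match
C → no match — must start with 'ab'
D → match
E → no match — must start with 'b'

B, D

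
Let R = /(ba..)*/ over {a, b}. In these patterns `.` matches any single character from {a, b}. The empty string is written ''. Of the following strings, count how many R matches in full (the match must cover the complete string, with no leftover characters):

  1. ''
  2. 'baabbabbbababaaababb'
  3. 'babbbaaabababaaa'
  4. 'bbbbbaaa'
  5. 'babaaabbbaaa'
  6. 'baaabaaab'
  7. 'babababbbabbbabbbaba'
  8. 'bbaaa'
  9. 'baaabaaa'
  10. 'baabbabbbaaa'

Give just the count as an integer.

1 → match
2 → match
3 → match
4 → no match
5 → no match
6 → no match
7 → match
8 → no match
9 → match
10 → match
Total matched: 6

6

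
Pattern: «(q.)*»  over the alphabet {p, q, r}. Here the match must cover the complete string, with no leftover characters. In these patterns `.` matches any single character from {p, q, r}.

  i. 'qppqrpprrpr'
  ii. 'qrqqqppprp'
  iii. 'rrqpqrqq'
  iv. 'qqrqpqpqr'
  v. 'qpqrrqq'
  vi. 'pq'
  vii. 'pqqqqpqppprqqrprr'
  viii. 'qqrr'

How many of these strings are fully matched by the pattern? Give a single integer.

i. 'qppqrpprrpr' → no match
ii. 'qrqqqppprp' → no match
iii. 'rrqpqrqq' → no match
iv. 'qqrqpqpqr' → no match
v. 'qpqrrqq' → no match
vi. 'pq' → no match
vii → no match
viii. 'qqrr' → no match
Total matched: 0

0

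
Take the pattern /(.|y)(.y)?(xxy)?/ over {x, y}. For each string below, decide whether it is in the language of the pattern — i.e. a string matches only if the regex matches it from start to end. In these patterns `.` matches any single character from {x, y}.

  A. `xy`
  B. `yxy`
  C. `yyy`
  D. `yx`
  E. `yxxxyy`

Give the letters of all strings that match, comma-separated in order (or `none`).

B, C

A → no match
B → match
C → match
D → no match
E → no match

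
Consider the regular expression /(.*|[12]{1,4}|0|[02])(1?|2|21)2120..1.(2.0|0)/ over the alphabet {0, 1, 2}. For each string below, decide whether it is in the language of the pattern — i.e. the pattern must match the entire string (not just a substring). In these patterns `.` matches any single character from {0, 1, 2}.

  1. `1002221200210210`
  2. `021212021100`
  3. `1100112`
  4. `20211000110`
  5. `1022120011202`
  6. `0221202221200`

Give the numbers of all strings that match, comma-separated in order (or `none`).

1 → match
2 → match
3 → no match — must end with `0`
4 → no match
5 → no match — must end with `0`
6 → no match

1, 2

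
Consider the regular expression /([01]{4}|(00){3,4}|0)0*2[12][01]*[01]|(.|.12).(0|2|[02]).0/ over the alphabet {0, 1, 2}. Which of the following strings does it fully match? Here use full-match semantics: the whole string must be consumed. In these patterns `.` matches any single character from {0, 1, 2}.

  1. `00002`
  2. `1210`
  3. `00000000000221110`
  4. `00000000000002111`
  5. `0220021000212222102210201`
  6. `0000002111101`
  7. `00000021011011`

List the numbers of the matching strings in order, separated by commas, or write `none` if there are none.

3, 4, 6, 7

1 → no match
2 → no match
3 → match
4 → match
5 → no match
6 → match
7 → match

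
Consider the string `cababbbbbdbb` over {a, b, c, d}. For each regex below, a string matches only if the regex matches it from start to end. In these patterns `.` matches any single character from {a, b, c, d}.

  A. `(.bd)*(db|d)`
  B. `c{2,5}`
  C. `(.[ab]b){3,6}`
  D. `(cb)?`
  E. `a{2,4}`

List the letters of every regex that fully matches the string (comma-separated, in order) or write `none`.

A → no match
B → no match — must end with `c`
C → match
D → no match
E → no match — must start with `a`

C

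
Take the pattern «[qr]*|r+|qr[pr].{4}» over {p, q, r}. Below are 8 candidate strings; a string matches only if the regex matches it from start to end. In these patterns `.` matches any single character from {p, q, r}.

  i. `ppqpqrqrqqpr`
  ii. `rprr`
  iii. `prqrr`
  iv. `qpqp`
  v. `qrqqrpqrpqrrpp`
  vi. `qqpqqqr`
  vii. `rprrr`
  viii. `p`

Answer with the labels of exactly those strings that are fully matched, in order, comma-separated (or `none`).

none

i → no match
ii → no match
iii → no match
iv → no match
v → no match
vi → no match
vii → no match
viii → no match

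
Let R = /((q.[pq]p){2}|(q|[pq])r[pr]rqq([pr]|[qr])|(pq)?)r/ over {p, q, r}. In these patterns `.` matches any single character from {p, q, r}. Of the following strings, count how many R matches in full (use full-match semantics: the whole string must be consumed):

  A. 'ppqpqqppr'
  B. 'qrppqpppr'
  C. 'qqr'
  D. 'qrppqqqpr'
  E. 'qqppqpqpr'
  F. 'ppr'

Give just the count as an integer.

A → no match
B → match
C → no match
D → match
E → match
F → no match
Total matched: 3

3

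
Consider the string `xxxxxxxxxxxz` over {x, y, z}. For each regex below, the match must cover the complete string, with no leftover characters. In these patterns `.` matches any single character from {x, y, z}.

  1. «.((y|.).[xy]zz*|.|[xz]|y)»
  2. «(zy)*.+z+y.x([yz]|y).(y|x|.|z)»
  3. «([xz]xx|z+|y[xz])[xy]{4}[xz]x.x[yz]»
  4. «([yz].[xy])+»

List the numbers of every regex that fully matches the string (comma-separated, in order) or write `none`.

1 → no match
2 → no match
3 → match
4 → no match

3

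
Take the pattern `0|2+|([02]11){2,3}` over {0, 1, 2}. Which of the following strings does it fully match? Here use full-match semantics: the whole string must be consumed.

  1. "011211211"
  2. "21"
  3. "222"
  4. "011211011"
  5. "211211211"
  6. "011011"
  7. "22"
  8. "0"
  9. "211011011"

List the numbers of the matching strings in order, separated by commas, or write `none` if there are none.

1 → match
2 → no match
3 → match
4 → match
5 → match
6 → match
7 → match
8 → match
9 → match

1, 3, 4, 5, 6, 7, 8, 9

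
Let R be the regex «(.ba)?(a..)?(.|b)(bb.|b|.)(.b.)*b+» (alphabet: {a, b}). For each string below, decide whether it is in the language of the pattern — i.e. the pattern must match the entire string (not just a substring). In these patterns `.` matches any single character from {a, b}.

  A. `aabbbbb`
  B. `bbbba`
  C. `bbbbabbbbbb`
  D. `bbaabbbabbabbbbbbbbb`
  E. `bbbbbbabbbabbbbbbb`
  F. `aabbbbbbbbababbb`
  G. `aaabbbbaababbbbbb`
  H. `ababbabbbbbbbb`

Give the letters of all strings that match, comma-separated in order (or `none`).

A, C, D, E, F, G, H

A → match
B → no match — must end with `b`
C → match
D → match
E → match
F → match
G → match
H → match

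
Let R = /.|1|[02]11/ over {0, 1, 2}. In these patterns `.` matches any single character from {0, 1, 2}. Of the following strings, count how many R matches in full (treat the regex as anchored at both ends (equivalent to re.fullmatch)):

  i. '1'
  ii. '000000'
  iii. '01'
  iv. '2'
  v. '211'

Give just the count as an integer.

i → match
ii → no match
iii → no match
iv → match
v → match
Total matched: 3

3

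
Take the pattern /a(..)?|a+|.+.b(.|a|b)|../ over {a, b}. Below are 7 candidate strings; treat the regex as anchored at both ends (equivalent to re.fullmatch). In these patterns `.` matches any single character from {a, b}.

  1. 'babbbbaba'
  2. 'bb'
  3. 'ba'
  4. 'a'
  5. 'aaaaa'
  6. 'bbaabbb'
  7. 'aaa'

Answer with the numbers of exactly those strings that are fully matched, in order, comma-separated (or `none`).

1 → match
2 → match
3 → match
4 → match
5 → match
6 → match
7 → match

1, 2, 3, 4, 5, 6, 7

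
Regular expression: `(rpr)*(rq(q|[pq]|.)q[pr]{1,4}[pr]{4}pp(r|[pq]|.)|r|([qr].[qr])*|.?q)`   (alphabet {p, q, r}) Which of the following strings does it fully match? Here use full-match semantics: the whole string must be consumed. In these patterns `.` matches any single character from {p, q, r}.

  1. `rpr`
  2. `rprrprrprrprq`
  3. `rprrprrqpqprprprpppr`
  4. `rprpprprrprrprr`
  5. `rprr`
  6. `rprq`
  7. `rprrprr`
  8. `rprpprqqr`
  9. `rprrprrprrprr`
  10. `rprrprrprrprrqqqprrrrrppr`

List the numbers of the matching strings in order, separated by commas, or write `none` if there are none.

1 → match
2 → match
3 → match
4 → no match
5 → match
6 → match
7 → match
8 → no match
9 → match
10 → match

1, 2, 3, 5, 6, 7, 9, 10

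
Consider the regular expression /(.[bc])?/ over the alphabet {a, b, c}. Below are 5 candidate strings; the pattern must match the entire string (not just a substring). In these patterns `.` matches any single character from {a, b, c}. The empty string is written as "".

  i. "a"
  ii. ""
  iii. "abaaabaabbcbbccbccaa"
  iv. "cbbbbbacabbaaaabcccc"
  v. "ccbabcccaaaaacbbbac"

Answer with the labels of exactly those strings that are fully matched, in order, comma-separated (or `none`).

ii

i → no match
ii → match
iii → no match
iv → no match
v → no match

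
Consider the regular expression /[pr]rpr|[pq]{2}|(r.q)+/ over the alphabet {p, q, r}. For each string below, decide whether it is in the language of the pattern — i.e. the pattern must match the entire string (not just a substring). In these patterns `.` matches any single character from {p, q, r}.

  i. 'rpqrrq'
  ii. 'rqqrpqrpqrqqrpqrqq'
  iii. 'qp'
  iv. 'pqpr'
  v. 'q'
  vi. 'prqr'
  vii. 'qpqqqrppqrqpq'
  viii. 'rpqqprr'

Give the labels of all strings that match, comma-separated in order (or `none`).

i → match
ii → match
iii → match
iv → no match
v → no match
vi → no match
vii → no match
viii → no match

i, ii, iii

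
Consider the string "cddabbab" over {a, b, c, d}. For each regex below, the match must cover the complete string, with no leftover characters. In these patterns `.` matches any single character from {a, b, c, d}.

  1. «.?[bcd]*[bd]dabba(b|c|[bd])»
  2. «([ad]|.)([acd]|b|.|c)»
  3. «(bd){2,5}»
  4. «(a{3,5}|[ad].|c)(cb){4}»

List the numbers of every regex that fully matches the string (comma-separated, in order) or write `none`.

1 → match
2 → no match
3 → no match — must start with "bd"
4 → no match — must end with "cb"

1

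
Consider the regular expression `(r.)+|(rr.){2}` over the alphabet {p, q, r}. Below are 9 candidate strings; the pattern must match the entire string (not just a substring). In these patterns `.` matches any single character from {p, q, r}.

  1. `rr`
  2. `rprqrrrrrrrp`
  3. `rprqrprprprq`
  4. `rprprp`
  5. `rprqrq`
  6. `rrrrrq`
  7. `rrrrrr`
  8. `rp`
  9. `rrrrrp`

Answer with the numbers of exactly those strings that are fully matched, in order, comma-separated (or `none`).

1, 2, 3, 4, 5, 6, 7, 8, 9

1 → match
2 → match
3 → match
4 → match
5 → match
6 → match
7 → match
8 → match
9 → match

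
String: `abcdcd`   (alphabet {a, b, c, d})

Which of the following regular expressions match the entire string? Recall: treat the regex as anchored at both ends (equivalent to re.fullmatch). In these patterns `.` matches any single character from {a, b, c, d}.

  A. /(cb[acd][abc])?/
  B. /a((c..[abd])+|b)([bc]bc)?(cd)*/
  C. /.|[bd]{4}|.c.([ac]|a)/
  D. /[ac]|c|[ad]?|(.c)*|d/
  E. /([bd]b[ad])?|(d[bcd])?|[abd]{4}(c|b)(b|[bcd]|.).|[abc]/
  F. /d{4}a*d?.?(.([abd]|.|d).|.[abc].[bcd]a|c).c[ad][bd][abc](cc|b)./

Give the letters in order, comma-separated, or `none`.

B

A → no match
B → match
C → no match
D → no match
E → no match
F → no match — must start with `d`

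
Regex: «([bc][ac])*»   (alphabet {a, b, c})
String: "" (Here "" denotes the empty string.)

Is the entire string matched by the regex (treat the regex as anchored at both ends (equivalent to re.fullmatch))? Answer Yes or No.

Yes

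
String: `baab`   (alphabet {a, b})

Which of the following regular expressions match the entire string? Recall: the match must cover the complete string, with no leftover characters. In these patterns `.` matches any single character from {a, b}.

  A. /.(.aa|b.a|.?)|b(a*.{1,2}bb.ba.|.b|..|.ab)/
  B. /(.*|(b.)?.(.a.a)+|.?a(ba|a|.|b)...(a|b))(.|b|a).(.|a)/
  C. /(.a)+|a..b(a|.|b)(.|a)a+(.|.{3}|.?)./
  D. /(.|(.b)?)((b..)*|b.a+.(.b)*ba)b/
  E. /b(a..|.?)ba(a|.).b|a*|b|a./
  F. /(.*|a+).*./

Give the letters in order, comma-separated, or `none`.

A, B, D, F

A → match
B → match
C → no match
D → match
E → no match
F → match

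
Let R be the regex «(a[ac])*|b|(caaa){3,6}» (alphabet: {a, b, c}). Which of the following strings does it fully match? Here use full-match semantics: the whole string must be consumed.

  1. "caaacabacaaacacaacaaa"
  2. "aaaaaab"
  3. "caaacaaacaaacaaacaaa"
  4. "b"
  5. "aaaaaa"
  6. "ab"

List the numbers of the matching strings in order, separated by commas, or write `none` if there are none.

3, 4, 5

1 → no match
2 → no match
3 → match
4 → match
5 → match
6 → no match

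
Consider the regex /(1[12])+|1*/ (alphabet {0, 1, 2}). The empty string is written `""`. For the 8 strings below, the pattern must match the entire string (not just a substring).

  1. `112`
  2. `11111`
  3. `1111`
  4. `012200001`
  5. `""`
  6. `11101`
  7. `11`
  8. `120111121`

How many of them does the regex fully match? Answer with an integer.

1 → no match
2 → match
3 → match
4 → no match
5 → match
6 → no match
7 → match
8 → no match
Total matched: 4

4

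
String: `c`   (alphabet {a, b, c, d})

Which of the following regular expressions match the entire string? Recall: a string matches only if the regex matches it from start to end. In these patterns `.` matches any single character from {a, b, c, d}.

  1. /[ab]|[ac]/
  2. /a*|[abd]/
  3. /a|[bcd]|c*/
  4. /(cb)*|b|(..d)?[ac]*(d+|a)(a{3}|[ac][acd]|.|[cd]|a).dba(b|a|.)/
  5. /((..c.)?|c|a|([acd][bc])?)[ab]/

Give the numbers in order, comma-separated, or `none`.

1 → match
2 → no match
3 → match
4 → no match
5 → no match

1, 3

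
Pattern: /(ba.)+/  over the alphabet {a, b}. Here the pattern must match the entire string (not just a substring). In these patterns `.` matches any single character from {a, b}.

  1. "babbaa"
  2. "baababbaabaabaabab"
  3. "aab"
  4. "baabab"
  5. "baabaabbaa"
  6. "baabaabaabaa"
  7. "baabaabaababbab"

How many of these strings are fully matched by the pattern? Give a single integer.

5

1 → match
2 → match
3 → no match — must start with "ba"
4 → match
5 → no match
6 → match
7 → match
Total matched: 5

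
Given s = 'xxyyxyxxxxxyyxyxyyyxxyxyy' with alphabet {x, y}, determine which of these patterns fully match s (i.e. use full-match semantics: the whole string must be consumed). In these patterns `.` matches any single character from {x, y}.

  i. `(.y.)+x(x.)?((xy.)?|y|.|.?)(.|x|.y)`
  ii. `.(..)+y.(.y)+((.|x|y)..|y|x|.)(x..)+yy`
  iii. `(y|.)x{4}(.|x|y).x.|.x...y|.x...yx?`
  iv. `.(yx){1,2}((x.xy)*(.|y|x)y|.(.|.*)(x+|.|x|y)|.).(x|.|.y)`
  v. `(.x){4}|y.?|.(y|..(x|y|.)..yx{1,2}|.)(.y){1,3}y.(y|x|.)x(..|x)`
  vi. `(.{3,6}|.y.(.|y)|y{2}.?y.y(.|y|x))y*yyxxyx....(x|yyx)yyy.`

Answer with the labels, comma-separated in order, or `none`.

ii

i → no match
ii → match
iii → no match
iv → no match
v → no match
vi → no match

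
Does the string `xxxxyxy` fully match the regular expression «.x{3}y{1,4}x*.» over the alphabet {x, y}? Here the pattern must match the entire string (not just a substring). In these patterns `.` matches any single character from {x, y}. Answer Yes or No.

Yes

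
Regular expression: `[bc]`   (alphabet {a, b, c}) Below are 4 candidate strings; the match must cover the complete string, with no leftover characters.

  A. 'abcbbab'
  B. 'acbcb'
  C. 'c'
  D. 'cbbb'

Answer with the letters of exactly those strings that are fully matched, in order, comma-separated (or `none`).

C

A → no match
B → no match
C → match
D → no match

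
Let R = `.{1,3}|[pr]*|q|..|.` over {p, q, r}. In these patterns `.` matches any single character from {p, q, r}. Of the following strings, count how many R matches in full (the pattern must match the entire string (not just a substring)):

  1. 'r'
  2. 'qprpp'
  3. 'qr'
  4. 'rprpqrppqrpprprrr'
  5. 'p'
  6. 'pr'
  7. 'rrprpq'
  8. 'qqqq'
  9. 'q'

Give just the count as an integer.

1 → match
2 → no match
3 → match
4 → no match
5 → match
6 → match
7 → no match
8 → no match
9 → match
Total matched: 5

5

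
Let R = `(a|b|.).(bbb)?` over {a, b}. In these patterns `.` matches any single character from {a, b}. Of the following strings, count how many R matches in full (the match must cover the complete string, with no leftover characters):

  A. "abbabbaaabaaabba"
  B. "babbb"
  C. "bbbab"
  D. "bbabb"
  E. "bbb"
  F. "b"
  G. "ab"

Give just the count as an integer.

A → no match
B → match
C → no match
D → no match
E → no match
F → no match
G → match
Total matched: 2

2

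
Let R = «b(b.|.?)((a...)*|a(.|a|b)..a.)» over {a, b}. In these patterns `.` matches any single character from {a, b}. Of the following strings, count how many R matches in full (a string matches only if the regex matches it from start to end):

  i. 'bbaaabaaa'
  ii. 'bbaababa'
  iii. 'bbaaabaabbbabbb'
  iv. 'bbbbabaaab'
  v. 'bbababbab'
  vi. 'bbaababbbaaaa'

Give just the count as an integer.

2

i → match
ii → no match
iii → match
iv → no match
v → no match
vi → no match
Total matched: 2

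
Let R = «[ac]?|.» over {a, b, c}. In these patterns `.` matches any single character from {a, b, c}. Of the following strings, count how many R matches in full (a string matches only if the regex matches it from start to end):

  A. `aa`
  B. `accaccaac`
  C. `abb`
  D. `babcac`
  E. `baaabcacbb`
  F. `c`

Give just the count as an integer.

1

A → no match
B → no match
C → no match
D → no match
E → no match
F → match
Total matched: 1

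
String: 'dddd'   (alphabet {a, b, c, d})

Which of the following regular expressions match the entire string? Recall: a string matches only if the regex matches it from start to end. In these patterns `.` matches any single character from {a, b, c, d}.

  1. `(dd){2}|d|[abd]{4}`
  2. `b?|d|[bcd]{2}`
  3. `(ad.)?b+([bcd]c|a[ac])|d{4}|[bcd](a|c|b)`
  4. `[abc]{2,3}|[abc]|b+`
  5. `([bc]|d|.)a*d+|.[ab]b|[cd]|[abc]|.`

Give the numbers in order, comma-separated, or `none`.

1, 3, 5

1 → match
2 → no match
3 → match
4 → no match
5 → match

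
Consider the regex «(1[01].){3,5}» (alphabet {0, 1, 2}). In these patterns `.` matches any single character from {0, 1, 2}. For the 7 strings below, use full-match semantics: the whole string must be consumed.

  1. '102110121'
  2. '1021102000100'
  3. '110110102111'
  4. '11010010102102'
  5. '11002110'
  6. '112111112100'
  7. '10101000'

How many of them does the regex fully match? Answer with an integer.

2

1 → no match
2 → no match
3 → match
4 → no match
5 → no match
6 → match
7 → no match
Total matched: 2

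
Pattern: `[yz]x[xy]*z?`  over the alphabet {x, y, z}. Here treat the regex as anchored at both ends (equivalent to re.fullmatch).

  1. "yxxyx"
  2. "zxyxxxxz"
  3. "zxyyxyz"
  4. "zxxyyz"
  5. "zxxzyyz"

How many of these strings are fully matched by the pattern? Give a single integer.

4

1. "yxxyx" → match
2. "zxyxxxxz" → match
3. "zxyyxyz" → match
4. "zxxyyz" → match
5. "zxxzyyz" → no match
Total matched: 4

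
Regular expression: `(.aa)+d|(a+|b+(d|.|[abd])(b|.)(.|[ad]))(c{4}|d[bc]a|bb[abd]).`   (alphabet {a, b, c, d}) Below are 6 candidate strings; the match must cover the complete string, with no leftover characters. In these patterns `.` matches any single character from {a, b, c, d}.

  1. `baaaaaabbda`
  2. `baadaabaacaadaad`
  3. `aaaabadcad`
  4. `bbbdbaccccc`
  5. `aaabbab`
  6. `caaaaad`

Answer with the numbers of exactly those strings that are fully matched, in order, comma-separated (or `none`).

2, 4, 5, 6

1 → no match
2 → match
3 → no match
4 → match
5 → match
6 → match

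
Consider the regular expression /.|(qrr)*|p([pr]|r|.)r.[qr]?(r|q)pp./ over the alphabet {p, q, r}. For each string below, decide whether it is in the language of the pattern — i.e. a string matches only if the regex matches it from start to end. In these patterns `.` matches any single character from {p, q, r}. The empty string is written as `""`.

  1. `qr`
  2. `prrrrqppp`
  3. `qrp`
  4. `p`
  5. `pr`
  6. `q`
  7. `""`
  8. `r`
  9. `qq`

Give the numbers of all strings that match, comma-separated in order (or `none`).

1 → no match
2 → match
3 → no match
4 → match
5 → no match
6 → match
7 → match
8 → match
9 → no match

2, 4, 6, 7, 8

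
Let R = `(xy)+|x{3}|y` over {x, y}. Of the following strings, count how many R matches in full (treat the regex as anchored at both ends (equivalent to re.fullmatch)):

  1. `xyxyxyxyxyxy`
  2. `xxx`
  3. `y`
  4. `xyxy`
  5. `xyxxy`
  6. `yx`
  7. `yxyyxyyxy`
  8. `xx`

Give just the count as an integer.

1 → match
2 → match
3 → match
4 → match
5 → no match
6 → no match
7 → no match
8 → no match
Total matched: 4

4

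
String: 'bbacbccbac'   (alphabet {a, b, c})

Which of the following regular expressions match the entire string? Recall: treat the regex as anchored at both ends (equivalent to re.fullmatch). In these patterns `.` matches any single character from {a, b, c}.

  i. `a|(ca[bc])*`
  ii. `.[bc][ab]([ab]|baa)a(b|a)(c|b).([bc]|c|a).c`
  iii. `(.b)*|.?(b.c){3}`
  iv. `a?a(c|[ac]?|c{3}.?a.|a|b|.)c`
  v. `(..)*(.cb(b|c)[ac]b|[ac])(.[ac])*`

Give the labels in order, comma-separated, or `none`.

iii, v

i → no match
ii → no match
iii → match
iv → no match
v → match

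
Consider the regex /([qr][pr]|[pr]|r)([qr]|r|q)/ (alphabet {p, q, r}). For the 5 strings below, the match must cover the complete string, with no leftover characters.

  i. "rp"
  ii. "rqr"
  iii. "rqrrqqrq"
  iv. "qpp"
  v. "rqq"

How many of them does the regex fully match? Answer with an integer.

i → no match
ii → no match
iii → no match
iv → no match
v → no match
Total matched: 0

0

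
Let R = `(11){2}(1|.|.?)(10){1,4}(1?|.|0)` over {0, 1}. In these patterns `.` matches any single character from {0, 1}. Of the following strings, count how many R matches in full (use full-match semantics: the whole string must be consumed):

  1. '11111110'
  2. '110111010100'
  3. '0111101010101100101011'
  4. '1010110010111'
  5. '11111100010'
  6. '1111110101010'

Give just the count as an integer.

1

1. '11111110' → no match
2. '110111010100' → no match
3 → no match — must start with '11'
4 → no match — must start with '11'
5. '11111100010' → no match
6 → match
Total matched: 1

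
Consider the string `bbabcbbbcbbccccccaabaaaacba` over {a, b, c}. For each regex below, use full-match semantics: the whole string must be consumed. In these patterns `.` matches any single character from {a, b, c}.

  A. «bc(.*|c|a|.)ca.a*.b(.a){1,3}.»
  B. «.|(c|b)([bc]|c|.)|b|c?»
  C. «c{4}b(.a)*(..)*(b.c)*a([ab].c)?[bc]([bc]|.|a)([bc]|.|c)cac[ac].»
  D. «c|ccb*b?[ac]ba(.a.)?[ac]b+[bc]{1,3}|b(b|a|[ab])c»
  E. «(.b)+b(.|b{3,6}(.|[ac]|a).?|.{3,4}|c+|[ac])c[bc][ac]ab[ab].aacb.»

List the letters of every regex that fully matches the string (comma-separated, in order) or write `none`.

A → no match — must start with `bc`
B → no match
C → no match — must start with `c`
D → no match
E → match

E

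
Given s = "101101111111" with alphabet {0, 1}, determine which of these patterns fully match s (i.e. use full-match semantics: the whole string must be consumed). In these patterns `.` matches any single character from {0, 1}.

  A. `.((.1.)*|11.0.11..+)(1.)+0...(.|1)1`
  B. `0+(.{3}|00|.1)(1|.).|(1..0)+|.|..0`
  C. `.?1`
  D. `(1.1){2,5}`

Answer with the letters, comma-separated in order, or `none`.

D

A → no match
B → no match
C → no match
D → match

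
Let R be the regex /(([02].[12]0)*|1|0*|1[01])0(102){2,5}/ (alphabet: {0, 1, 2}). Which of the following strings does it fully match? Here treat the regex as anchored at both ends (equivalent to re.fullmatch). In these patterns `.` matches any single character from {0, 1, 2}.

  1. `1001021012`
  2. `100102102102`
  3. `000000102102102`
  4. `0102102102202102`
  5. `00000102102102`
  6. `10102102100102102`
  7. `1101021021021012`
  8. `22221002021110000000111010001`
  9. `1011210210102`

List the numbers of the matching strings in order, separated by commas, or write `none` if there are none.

2, 3, 5

1 → no match — must end with `102`
2 → match
3 → match
4 → no match
5 → match
6 → no match
7 → no match — must end with `102`
8 → no match — must end with `102`
9 → no match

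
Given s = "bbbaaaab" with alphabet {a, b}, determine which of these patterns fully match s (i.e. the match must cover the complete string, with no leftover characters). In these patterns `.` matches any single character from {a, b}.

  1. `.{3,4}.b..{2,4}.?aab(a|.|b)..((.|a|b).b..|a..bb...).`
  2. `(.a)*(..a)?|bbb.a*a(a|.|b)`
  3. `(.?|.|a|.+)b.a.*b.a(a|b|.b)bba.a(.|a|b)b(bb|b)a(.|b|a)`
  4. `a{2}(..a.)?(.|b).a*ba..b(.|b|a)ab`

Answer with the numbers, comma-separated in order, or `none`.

2

1 → no match
2 → match
3 → no match
4 → no match — must start with "a"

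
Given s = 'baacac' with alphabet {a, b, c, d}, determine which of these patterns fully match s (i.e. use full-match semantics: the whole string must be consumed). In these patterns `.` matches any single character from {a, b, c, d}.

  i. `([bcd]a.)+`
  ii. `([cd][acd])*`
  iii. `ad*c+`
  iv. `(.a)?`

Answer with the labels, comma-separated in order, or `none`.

i → match
ii → no match
iii → no match — must start with 'a'
iv → no match

i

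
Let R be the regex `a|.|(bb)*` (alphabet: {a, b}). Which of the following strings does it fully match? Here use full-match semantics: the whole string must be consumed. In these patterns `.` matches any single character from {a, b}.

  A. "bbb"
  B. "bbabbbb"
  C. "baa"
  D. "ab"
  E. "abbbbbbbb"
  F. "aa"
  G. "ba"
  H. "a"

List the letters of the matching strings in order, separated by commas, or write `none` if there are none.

H

A → no match
B → no match
C → no match
D → no match
E → no match
F → no match
G → no match
H → match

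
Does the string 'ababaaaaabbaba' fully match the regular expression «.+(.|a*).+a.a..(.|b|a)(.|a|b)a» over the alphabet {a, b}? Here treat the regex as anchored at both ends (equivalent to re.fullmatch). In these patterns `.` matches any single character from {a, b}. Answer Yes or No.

Yes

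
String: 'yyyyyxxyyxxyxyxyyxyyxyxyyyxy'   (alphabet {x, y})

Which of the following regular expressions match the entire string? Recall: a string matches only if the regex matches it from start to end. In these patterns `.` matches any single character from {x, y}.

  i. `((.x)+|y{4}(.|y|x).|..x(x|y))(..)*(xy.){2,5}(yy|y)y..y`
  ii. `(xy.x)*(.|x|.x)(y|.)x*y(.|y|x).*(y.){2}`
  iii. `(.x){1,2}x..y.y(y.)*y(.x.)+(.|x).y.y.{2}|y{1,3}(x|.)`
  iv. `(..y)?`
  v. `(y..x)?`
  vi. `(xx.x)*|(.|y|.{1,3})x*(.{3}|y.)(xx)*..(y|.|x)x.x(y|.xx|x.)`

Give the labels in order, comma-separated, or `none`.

i → match
ii → no match
iii → no match
iv → no match
v → no match
vi → no match

i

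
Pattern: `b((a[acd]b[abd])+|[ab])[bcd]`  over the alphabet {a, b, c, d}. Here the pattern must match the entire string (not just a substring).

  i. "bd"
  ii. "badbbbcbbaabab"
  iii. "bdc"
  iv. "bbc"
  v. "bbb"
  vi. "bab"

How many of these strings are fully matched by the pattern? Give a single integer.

3

i → no match
ii → no match
iii → no match
iv → match
v → match
vi → match
Total matched: 3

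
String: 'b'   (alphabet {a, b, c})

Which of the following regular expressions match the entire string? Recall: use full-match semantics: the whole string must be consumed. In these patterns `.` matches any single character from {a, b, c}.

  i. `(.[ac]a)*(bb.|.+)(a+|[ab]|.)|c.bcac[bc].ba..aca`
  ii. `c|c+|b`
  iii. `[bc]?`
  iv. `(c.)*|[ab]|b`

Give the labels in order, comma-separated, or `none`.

i → no match
ii → match
iii → match
iv → match

ii, iii, iv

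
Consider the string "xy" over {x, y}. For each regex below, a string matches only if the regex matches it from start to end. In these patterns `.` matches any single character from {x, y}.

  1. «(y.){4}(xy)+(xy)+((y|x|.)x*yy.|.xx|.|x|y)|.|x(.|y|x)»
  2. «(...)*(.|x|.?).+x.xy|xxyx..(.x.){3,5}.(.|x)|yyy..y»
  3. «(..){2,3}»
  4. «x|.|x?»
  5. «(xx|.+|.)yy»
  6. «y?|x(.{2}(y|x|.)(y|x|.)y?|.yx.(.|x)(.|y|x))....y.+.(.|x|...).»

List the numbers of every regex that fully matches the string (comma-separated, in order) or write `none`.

1 → match
2 → no match
3 → no match
4 → no match
5 → no match — must end with "yy"
6 → no match

1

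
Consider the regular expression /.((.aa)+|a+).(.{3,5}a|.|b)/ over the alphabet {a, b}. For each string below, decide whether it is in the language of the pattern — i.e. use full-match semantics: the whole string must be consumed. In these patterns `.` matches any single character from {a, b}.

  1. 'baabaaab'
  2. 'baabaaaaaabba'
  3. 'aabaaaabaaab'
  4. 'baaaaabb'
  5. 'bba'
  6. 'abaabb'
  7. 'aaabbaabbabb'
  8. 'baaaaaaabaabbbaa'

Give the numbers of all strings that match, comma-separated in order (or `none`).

1. 'baabaaab' → no match
2 → no match
3. 'aabaaaabaaab' → no match
4. 'baaaaabb' → match
5. 'bba' → no match
6. 'abaabb' → match
7. 'aaabbaabbabb' → no match
8 → no match

4, 6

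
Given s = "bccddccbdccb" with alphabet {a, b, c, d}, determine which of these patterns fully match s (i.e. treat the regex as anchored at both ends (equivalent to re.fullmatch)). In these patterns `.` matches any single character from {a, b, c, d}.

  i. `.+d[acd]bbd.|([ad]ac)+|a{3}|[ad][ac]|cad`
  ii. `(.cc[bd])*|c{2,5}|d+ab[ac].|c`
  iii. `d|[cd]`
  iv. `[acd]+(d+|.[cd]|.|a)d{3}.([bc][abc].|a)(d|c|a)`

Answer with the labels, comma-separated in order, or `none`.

ii

i → no match
ii → match
iii → no match
iv → no match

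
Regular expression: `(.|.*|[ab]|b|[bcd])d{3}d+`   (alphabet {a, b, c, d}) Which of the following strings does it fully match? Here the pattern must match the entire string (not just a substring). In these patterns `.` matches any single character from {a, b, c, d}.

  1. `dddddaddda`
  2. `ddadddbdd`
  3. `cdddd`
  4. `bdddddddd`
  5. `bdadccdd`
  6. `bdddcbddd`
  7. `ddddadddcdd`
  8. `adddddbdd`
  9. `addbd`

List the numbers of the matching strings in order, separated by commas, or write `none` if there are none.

3, 4

1 → no match — must end with `d`
2 → no match
3 → match
4 → match
5 → no match
6 → no match
7 → no match
8 → no match
9 → no match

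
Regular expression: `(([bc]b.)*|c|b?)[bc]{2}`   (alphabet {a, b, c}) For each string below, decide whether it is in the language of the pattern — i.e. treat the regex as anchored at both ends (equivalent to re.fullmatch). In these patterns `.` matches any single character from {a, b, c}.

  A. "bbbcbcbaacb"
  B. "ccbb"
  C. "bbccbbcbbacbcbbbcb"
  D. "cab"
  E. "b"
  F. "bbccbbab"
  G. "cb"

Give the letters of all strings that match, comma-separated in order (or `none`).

G

A → no match
B → no match
C → no match
D → no match
E → no match
F → no match
G → match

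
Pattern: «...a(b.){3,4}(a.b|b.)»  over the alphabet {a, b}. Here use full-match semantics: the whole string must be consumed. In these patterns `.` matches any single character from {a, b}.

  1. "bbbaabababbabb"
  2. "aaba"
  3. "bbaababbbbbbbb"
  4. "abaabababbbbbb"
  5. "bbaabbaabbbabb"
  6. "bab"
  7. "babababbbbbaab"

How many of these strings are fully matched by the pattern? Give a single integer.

2

1 → no match
2 → no match
3 → match
4 → match
5 → no match
6 → no match
7 → no match
Total matched: 2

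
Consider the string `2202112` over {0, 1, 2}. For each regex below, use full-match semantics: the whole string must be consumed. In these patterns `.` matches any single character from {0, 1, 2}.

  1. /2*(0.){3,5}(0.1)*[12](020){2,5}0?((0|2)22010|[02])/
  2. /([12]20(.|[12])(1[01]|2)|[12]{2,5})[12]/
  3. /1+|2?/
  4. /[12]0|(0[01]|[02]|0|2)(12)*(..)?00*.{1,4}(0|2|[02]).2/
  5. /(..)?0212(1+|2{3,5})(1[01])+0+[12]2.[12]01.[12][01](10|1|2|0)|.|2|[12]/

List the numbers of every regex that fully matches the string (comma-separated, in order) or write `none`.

2

1 → no match
2 → match
3 → no match
4 → no match
5 → no match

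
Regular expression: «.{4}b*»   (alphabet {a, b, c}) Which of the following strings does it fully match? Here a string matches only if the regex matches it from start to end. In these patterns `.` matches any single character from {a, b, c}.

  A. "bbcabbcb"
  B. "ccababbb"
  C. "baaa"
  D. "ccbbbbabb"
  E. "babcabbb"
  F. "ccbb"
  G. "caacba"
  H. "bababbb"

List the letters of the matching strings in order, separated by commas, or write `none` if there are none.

A → no match
B → no match
C → match
D → no match
E → no match
F → match
G → no match
H → match

C, F, H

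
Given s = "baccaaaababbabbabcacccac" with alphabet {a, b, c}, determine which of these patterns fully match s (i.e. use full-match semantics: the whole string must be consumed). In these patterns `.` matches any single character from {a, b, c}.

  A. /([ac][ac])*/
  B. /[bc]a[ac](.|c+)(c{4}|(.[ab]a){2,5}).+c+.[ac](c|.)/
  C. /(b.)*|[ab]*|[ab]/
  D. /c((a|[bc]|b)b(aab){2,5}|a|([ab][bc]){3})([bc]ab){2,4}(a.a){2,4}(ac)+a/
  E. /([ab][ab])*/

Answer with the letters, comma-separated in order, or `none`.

A → no match
B → match
C → no match
D → no match — must start with "c"
E → no match

B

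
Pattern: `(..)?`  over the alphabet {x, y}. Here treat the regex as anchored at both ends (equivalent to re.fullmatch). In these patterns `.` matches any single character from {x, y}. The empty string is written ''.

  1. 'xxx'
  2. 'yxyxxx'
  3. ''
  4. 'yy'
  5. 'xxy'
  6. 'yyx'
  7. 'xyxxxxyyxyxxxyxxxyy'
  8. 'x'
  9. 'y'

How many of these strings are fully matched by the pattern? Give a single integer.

2

1. 'xxx' → no match
2. 'yxyxxx' → no match
3. '' → match
4. 'yy' → match
5. 'xxy' → no match
6. 'yyx' → no match
7 → no match
8. 'x' → no match
9. 'y' → no match
Total matched: 2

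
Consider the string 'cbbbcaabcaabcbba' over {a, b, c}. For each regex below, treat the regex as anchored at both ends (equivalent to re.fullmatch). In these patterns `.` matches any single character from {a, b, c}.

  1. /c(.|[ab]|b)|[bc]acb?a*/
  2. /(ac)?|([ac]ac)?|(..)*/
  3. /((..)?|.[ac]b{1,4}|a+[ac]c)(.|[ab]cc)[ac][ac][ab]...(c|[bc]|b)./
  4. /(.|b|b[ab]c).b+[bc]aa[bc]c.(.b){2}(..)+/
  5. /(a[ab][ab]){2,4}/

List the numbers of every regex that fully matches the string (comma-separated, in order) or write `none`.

2, 4

1 → no match
2 → match
3 → no match
4 → match
5 → no match — must start with 'a'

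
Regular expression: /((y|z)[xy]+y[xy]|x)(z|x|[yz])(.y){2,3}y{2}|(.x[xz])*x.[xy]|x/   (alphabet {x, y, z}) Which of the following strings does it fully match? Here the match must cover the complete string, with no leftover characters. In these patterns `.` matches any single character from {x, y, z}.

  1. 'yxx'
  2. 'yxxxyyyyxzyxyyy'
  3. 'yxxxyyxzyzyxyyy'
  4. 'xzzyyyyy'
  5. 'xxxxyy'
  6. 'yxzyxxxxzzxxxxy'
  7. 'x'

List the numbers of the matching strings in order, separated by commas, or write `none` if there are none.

2, 3, 4, 5, 6, 7

1 → no match
2 → match
3 → match
4 → match
5 → match
6 → match
7 → match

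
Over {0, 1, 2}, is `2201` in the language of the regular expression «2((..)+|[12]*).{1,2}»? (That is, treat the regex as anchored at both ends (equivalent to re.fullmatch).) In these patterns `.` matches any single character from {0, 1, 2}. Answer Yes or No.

Yes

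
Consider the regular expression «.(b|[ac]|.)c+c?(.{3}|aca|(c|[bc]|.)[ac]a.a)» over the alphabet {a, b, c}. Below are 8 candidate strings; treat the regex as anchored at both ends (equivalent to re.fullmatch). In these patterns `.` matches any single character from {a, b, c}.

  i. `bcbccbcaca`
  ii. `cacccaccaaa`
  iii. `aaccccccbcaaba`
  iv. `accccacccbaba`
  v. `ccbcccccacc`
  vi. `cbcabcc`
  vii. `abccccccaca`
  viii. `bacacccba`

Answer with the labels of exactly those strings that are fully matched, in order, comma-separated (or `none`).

i → no match
ii → no match
iii → no match
iv → no match
v → no match
vi → no match
vii → match
viii → no match

vii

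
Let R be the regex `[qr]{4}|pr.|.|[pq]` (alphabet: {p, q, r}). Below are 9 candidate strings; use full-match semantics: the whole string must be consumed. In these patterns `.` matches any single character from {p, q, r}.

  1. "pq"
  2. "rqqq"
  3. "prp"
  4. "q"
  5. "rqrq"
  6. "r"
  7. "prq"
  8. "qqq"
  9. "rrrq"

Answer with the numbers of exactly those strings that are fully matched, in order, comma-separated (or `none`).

1. "pq" → no match
2. "rqqq" → match
3. "prp" → match
4. "q" → match
5. "rqrq" → match
6. "r" → match
7. "prq" → match
8. "qqq" → no match
9. "rrrq" → match

2, 3, 4, 5, 6, 7, 9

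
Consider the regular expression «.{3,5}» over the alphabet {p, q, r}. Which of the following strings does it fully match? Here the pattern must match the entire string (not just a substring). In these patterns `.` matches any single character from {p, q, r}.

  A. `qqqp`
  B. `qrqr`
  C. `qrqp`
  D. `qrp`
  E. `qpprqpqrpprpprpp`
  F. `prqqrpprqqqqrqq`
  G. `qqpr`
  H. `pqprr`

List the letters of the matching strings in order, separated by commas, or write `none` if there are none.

A, B, C, D, G, H

A → match
B → match
C → match
D → match
E → no match
F → no match
G → match
H → match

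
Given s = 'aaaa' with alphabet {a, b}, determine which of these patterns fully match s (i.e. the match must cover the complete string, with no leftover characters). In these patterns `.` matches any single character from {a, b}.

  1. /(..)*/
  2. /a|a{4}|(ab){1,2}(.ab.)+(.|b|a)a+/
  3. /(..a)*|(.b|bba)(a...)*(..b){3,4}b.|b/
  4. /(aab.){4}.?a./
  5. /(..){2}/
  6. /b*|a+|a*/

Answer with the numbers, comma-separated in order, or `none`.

1 → match
2 → match
3 → no match
4 → no match — must start with 'aab'
5 → match
6 → match

1, 2, 5, 6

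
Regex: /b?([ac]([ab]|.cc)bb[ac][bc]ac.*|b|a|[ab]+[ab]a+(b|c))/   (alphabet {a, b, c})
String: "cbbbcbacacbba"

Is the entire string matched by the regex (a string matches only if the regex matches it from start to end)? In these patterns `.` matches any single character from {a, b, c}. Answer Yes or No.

Yes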